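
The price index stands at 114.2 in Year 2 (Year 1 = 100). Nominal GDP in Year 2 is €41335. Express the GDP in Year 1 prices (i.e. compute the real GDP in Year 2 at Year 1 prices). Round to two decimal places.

Real = Nominal ÷ (Index/100) = 41335 ÷ (114.2/100)
     = 41335 ÷ 1.142 = 36195.2715

36195.27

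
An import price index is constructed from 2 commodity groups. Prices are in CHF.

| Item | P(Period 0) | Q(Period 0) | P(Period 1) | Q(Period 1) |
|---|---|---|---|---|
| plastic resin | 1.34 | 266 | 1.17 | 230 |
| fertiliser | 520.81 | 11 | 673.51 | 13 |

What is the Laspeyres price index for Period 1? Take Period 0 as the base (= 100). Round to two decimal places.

Laspeyres price index uses base-period quantities as weights.
ΣP(Period 1)·Q(Period 0) = 1.17×266 + 673.51×11 = 311.22 + 7408.61 = 7719.83
ΣP(Period 0)·Q(Period 0) = 1.34×266 + 520.81×11 = 356.44 + 5728.91 = 6085.35
Index = 7719.83 / 6085.35 × 100 = 126.8593

126.86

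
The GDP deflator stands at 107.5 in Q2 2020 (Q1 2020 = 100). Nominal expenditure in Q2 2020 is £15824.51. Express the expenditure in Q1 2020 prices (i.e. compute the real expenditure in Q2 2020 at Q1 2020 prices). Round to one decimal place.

14720.5

Real = Nominal ÷ (Index/100) = 15824.51 ÷ (107.5/100)
     = 15824.51 ÷ 1.075 = 14720.4744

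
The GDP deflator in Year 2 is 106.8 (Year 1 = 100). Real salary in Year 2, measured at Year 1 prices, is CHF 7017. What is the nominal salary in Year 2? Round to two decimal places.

7494.16

Nominal = Real × (Index/100) = 7017 × (106.8/100)
        = 7017 × 1.068 = 7494.1560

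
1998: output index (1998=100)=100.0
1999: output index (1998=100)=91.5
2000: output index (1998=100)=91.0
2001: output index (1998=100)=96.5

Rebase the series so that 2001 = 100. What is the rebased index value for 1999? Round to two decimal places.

Rebased(1999) = 91.5 / 96.5 × 100 = 94.8187

94.82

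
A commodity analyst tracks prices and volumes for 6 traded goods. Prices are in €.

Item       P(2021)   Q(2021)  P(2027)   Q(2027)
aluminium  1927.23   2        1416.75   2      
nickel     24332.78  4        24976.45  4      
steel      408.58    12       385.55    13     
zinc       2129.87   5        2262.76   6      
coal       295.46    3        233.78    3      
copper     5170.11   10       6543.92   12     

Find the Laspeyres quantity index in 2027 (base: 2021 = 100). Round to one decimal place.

107.6

Laspeyres quantity index uses base-period prices as weights.
ΣP(2021)·Q(2027) = 1927.23×2 + 24332.78×4 + 408.58×13 + 2129.87×6 + 295.46×3 + 5170.11×12 = 3854.46 + 97331.12 + 5311.54 + 12779.22 + 886.38 + 62041.32 = 182204.04
ΣP(2021)·Q(2021) = 1927.23×2 + 24332.78×4 + 408.58×12 + 2129.87×5 + 295.46×3 + 5170.11×10 = 3854.46 + 97331.12 + 4902.96 + 10649.35 + 886.38 + 51701.1 = 169325.37
Index = 182204.04 / 169325.37 × 100 = 107.6059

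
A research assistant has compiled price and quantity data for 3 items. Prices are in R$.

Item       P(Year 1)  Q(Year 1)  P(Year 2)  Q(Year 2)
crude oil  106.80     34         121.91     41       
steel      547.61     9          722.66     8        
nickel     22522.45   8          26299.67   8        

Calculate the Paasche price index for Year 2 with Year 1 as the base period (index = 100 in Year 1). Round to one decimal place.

117.1

Paasche price index uses current-period quantities as weights.
ΣP(Year 2)·Q(Year 2) = 121.91×41 + 722.66×8 + 26299.67×8 = 4998.31 + 5781.28 + 210397.36 = 221176.95
ΣP(Year 1)·Q(Year 2) = 106.80×41 + 547.61×8 + 22522.45×8 = 4378.8 + 4380.88 + 180179.6 = 188939.28
Index = 221176.95 / 188939.28 × 100 = 117.0624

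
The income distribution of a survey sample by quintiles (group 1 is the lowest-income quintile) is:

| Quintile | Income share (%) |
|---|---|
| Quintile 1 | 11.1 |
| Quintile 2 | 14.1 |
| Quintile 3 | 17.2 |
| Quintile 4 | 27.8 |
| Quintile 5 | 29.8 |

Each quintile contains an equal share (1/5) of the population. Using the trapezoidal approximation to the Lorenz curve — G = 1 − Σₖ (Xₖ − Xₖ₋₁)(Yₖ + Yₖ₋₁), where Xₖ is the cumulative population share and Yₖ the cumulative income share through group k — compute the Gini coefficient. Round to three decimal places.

0.204

Cumulative income shares Yₖ: 0.1110, 0.2520, 0.4240, 0.7020, 1.0000
Σ (Xₖ−Xₖ₋₁)(Yₖ+Yₖ₋₁) = (1/5)(0.1110+0.0000) + (1/5)(0.2520+0.1110) + (1/5)(0.4240+0.2520) + (1/5)(0.7020+0.4240) + (1/5)(1.0000+0.7020)
  = 0.0222 + 0.0726 + 0.1352 + 0.2252 + 0.3404 = 0.7956
G = 1 − 0.7956 = 0.2044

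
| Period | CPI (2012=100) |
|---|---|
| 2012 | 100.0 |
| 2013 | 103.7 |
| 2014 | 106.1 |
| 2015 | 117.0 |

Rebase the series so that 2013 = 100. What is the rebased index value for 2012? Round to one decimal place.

Rebased(2012) = 100.0 / 103.7 × 100 = 96.4320

96.4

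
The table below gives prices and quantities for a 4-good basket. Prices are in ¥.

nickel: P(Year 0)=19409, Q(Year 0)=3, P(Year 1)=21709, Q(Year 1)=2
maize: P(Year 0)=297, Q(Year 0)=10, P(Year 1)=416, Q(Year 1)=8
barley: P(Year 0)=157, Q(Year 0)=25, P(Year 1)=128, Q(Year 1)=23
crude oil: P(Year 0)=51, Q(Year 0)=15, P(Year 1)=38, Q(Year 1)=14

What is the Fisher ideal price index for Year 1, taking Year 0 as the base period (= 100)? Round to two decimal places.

Laspeyres component (base-period weights):
ΣP(Year 1)Q(Year 0) = 21709×3 + 416×10 + 128×25 + 38×15 = 65127 + 4160 + 3200 + 570 = 73057
ΣP(Year 0)Q(Year 0) = 19409×3 + 297×10 + 157×25 + 51×15 = 58227 + 2970 + 3925 + 765 = 65887
L = 73057 / 65887 × 100 = 110.8823
Paasche component (current-period weights):
ΣP(Year 1)Q(Year 1) = 21709×2 + 416×8 + 128×23 + 38×14 = 43418 + 3328 + 2944 + 532 = 50222
ΣP(Year 0)Q(Year 1) = 19409×2 + 297×8 + 157×23 + 51×14 = 38818 + 2376 + 3611 + 714 = 45519
P = 50222 / 45519 × 100 = 110.3319
Fisher = √(L × P) = √(110.8823 × 110.3319) = 110.6068

110.61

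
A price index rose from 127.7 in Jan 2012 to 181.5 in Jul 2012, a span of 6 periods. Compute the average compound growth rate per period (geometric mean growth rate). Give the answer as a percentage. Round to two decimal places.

6.03%

Growth factor = (181.5/127.7)^(1/6) = (1.421300)^(1/6) = 1.060346
Growth rate = 1.060346 − 1 = 0.060346 = 6.0346%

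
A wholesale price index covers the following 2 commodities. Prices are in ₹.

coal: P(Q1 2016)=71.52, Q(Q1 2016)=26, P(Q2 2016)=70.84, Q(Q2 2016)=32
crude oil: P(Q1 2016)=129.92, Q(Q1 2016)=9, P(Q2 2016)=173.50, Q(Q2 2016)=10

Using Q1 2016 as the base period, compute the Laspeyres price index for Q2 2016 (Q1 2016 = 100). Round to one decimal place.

112.4

Laspeyres price index uses base-period quantities as weights.
ΣP(Q2 2016)·Q(Q1 2016) = 70.84×26 + 173.50×9 = 1841.84 + 1561.5 = 3403.34
ΣP(Q1 2016)·Q(Q1 2016) = 71.52×26 + 129.92×9 = 1859.52 + 1169.28 = 3028.8
Index = 3403.34 / 3028.8 × 100 = 112.3660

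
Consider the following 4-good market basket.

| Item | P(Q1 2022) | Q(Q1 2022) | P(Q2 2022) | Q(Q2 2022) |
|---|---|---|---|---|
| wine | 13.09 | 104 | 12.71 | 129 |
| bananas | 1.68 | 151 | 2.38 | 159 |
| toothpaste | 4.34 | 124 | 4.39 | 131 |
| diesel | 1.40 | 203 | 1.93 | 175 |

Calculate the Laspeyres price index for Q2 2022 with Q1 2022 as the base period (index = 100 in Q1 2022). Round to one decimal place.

Laspeyres price index uses base-period quantities as weights.
ΣP(Q2 2022)·Q(Q1 2022) = 12.71×104 + 2.38×151 + 4.39×124 + 1.93×203 = 1321.84 + 359.38 + 544.36 + 391.79 = 2617.37
ΣP(Q1 2022)·Q(Q1 2022) = 13.09×104 + 1.68×151 + 4.34×124 + 1.40×203 = 1361.36 + 253.68 + 538.16 + 284.2 = 2437.4
Index = 2617.37 / 2437.4 × 100 = 107.3837

107.4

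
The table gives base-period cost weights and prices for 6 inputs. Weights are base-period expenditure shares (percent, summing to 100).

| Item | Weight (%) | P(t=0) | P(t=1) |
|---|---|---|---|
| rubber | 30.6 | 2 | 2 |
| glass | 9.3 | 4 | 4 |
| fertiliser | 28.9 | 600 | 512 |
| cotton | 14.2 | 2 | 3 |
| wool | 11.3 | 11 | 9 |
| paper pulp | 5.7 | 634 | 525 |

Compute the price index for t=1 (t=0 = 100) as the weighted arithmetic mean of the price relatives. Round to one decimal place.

rubber: 30.6 × (2/2) = 30.6 × 1.000000 = 30.6000
glass: 9.3 × (4/4) = 9.3 × 1.000000 = 9.3000
fertiliser: 28.9 × (512/600) = 28.9 × 0.853333 = 24.6613
cotton: 14.2 × (3/2) = 14.2 × 1.500000 = 21.3000
wool: 11.3 × (9/11) = 11.3 × 0.818182 = 9.2455
paper pulp: 5.7 × (525/634) = 5.7 × 0.828076 = 4.7200
Index = Σ wᵢ·(p₁ᵢ/p₀ᵢ) = 30.6000 + 9.3000 + 24.6613 + 21.3000 + 9.2455 + 4.7200 = 99.8268

99.8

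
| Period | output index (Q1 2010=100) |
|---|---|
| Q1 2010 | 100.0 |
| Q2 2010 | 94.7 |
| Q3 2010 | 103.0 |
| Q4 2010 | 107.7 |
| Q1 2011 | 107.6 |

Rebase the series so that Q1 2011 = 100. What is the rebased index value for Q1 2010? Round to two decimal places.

92.94

Rebased(Q1 2010) = 100.0 / 107.6 × 100 = 92.9368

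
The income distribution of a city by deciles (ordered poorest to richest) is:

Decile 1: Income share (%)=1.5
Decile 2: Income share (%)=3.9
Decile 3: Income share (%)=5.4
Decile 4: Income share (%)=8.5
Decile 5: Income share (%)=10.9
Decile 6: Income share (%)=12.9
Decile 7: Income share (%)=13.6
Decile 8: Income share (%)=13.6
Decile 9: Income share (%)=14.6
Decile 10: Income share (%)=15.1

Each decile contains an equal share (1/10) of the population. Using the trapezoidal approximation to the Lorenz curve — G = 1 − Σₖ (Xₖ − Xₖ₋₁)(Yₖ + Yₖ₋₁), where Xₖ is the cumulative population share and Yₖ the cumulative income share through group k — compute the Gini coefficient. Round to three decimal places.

0.256

Cumulative income shares Yₖ: 0.0150, 0.0540, 0.1080, 0.1930, 0.3020, 0.4310, 0.5670, 0.7030, 0.8490, 1.0000
Σ (Xₖ−Xₖ₋₁)(Yₖ+Yₖ₋₁) = (1/10)(0.0150+0.0000) + (1/10)(0.0540+0.0150) + (1/10)(0.1080+0.0540) + (1/10)(0.1930+0.1080) + (1/10)(0.3020+0.1930) + (1/10)(0.4310+0.3020) + (1/10)(0.5670+0.4310) + (1/10)(0.7030+0.5670) + (1/10)(0.8490+0.7030) + (1/10)(1.0000+0.8490)
  = 0.0015 + 0.0069 + 0.0162 + 0.0301 + 0.0495 + 0.0733 + 0.0998 + 0.1270 + 0.1552 + 0.1849 = 0.7444
G = 1 − 0.7444 = 0.2556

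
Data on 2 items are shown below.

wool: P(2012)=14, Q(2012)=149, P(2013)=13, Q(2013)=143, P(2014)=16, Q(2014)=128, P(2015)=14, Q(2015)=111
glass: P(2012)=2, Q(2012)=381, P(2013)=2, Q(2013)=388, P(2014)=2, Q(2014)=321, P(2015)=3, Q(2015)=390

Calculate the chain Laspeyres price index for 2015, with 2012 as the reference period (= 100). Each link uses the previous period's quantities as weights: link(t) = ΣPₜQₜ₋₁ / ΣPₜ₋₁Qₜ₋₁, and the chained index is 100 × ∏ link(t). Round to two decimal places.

112.86

Link 2012→2013:
ΣP(2013)Q(2012) = 13×149 + 2×381 = 1937 + 762 = 2699
ΣP(2012)Q(2012) = 14×149 + 2×381 = 2086 + 762 = 2848
link = 2699/2848 = 0.947683
Link 2013→2014:
ΣP(2014)Q(2013) = 16×143 + 2×388 = 2288 + 776 = 3064
ΣP(2013)Q(2013) = 13×143 + 2×388 = 1859 + 776 = 2635
link = 3064/2635 = 1.162808
Link 2014→2015:
ΣP(2015)Q(2014) = 14×128 + 3×321 = 1792 + 963 = 2755
ΣP(2014)Q(2014) = 16×128 + 2×321 = 2048 + 642 = 2690
link = 2755/2690 = 1.024164
Chained index = 100 × 0.947683 × 1.162808 × 1.024164 = 112.8601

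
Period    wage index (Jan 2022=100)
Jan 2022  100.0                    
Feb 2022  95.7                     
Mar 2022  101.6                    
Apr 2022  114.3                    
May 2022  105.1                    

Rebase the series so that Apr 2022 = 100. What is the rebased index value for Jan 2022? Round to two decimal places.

Rebased(Jan 2022) = 100.0 / 114.3 × 100 = 87.4891

87.49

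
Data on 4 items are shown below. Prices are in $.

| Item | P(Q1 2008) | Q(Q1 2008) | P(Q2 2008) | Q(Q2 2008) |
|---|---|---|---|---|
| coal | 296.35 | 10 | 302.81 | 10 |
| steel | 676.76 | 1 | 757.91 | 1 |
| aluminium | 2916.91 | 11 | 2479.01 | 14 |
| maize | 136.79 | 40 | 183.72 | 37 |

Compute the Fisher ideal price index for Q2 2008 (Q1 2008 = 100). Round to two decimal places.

92.32

Laspeyres component (base-period weights):
ΣP(Q2 2008)Q(Q1 2008) = 302.81×10 + 757.91×1 + 2479.01×11 + 183.72×40 = 3028.1 + 757.91 + 27269.11 + 7348.8 = 38403.92
ΣP(Q1 2008)Q(Q1 2008) = 296.35×10 + 676.76×1 + 2916.91×11 + 136.79×40 = 2963.5 + 676.76 + 32086.01 + 5471.6 = 41197.87
L = 38403.92 / 41197.87 × 100 = 93.2182
Paasche component (current-period weights):
ΣP(Q2 2008)Q(Q2 2008) = 302.81×10 + 757.91×1 + 2479.01×14 + 183.72×37 = 3028.1 + 757.91 + 34706.14 + 6797.64 = 45289.79
ΣP(Q1 2008)Q(Q2 2008) = 296.35×10 + 676.76×1 + 2916.91×14 + 136.79×37 = 2963.5 + 676.76 + 40836.74 + 5061.23 = 49538.23
P = 45289.79 / 49538.23 × 100 = 91.4239
Fisher = √(L × P) = √(93.2182 × 91.4239) = 92.3167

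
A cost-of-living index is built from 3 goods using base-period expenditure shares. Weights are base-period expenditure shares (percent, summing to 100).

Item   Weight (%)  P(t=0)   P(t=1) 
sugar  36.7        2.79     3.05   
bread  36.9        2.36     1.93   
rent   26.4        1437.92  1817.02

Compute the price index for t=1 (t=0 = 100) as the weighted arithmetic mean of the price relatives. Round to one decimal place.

103.7

sugar: 36.7 × (3.05/2.79) = 36.7 × 1.093190 = 40.1201
bread: 36.9 × (1.93/2.36) = 36.9 × 0.817797 = 30.1767
rent: 26.4 × (1817.02/1437.92) = 26.4 × 1.263645 = 33.3602
Index = Σ wᵢ·(p₁ᵢ/p₀ᵢ) = 40.1201 + 30.1767 + 33.3602 = 103.6570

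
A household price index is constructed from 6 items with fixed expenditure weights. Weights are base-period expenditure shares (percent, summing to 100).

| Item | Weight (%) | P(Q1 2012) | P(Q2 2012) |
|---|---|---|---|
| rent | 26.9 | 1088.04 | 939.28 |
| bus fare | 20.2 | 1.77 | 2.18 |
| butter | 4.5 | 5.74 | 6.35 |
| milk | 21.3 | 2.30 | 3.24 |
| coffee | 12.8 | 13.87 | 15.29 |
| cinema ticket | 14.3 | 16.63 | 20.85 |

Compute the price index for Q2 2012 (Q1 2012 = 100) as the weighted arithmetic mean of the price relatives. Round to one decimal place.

115.1

rent: 26.9 × (939.28/1088.04) = 26.9 × 0.863277 = 23.2222
bus fare: 20.2 × (2.18/1.77) = 20.2 × 1.231638 = 24.8791
butter: 4.5 × (6.35/5.74) = 4.5 × 1.106272 = 4.9782
milk: 21.3 × (3.24/2.30) = 21.3 × 1.408696 = 30.0052
coffee: 12.8 × (15.29/13.87) = 12.8 × 1.102379 = 14.1105
cinema ticket: 14.3 × (20.85/16.63) = 14.3 × 1.253758 = 17.9287
Index = Σ wᵢ·(p₁ᵢ/p₀ᵢ) = 23.2222 + 24.8791 + 4.9782 + 30.0052 + 14.1105 + 17.9287 = 115.1239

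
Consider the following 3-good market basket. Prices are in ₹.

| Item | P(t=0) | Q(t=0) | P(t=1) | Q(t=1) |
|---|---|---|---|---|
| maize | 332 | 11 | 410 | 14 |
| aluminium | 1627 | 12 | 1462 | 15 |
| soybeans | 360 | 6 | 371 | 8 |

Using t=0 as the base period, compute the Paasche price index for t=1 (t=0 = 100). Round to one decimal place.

95.9

Paasche price index uses current-period quantities as weights.
ΣP(t=1)·Q(t=1) = 410×14 + 1462×15 + 371×8 = 5740 + 21930 + 2968 = 30638
ΣP(t=0)·Q(t=1) = 332×14 + 1627×15 + 360×8 = 4648 + 24405 + 2880 = 31933
Index = 30638 / 31933 × 100 = 95.9446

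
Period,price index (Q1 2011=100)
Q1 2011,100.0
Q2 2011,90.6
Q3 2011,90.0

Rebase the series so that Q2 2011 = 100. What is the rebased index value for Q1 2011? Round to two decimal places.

110.38

Rebased(Q1 2011) = 100.0 / 90.6 × 100 = 110.3753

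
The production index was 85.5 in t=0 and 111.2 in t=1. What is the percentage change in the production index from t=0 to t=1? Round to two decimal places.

Change = (111.2 − 85.5) / 85.5 × 100
       = 25.7 / 85.5 × 100 = 30.0585%

30.06%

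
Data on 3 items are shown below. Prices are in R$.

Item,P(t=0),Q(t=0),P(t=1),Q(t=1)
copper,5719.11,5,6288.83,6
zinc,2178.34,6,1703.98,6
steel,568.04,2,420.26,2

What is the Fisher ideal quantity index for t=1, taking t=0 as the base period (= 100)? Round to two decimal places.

Laspeyres component (base-period weights):
ΣP(t=0)Q(t=1) = 5719.11×6 + 2178.34×6 + 568.04×2 = 34314.66 + 13070.04 + 1136.08 = 48520.78
ΣP(t=0)Q(t=0) = 5719.11×5 + 2178.34×6 + 568.04×2 = 28595.55 + 13070.04 + 1136.08 = 42801.67
L = 48520.78 / 42801.67 × 100 = 113.3619
Paasche component (current-period weights):
ΣP(t=1)Q(t=1) = 6288.83×6 + 1703.98×6 + 420.26×2 = 37732.98 + 10223.88 + 840.52 = 48797.38
ΣP(t=1)Q(t=0) = 6288.83×5 + 1703.98×6 + 420.26×2 = 31444.15 + 10223.88 + 840.52 = 42508.55
P = 48797.38 / 42508.55 × 100 = 114.7943
Fisher = √(L × P) = √(113.3619 × 114.7943) = 114.0758

114.08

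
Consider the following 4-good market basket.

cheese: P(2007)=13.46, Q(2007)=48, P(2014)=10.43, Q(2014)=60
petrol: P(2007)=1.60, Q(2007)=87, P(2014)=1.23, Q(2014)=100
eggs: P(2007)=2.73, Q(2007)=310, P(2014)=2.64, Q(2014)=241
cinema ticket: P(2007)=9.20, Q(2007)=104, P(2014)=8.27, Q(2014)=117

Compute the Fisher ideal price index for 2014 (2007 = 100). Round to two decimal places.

87.70

Laspeyres component (base-period weights):
ΣP(2014)Q(2007) = 10.43×48 + 1.23×87 + 2.64×310 + 8.27×104 = 500.64 + 107.01 + 818.4 + 860.08 = 2286.13
ΣP(2007)Q(2007) = 13.46×48 + 1.60×87 + 2.73×310 + 9.20×104 = 646.08 + 139.2 + 846.3 + 956.8 = 2588.38
L = 2286.13 / 2588.38 × 100 = 88.3228
Paasche component (current-period weights):
ΣP(2014)Q(2014) = 10.43×60 + 1.23×100 + 2.64×241 + 8.27×117 = 625.8 + 123 + 636.24 + 967.59 = 2352.63
ΣP(2007)Q(2014) = 13.46×60 + 1.60×100 + 2.73×241 + 9.20×117 = 807.6 + 160 + 657.93 + 1076.4 = 2701.93
P = 2352.63 / 2701.93 × 100 = 87.0722
Fisher = √(L × P) = √(88.3228 × 87.0722) = 87.6953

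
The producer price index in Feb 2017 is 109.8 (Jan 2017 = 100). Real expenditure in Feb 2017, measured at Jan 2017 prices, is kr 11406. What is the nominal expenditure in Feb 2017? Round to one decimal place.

12523.8

Nominal = Real × (Index/100) = 11406 × (109.8/100)
        = 11406 × 1.098 = 12523.7880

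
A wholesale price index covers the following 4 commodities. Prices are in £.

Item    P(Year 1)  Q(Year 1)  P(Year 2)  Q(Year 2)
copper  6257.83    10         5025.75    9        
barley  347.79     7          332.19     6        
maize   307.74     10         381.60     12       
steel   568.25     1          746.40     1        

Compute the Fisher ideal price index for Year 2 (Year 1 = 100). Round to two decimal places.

Laspeyres component (base-period weights):
ΣP(Year 2)Q(Year 1) = 5025.75×10 + 332.19×7 + 381.60×10 + 746.40×1 = 50257.5 + 2325.33 + 3816 + 746.4 = 57145.23
ΣP(Year 1)Q(Year 1) = 6257.83×10 + 347.79×7 + 307.74×10 + 568.25×1 = 62578.3 + 2434.53 + 3077.4 + 568.25 = 68658.48
L = 57145.23 / 68658.48 × 100 = 83.2311
Paasche component (current-period weights):
ΣP(Year 2)Q(Year 2) = 5025.75×9 + 332.19×6 + 381.60×12 + 746.40×1 = 45231.75 + 1993.14 + 4579.2 + 746.4 = 52550.49
ΣP(Year 1)Q(Year 2) = 6257.83×9 + 347.79×6 + 307.74×12 + 568.25×1 = 56320.47 + 2086.74 + 3692.88 + 568.25 = 62668.34
P = 52550.49 / 62668.34 × 100 = 83.8549
Fisher = √(L × P) = √(83.2311 × 83.8549) = 83.5424

83.54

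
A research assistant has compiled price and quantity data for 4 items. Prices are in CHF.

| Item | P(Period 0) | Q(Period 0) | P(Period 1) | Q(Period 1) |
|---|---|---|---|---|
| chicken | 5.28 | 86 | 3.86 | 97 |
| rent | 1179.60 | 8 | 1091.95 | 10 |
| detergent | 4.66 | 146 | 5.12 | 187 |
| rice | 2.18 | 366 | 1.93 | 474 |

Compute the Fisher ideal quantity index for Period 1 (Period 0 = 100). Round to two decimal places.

125.07

Laspeyres component (base-period weights):
ΣP(Period 0)Q(Period 1) = 5.28×97 + 1179.60×10 + 4.66×187 + 2.18×474 = 512.16 + 11796 + 871.42 + 1033.32 = 14212.9
ΣP(Period 0)Q(Period 0) = 5.28×86 + 1179.60×8 + 4.66×146 + 2.18×366 = 454.08 + 9436.8 + 680.36 + 797.88 = 11369.12
L = 14212.9 / 11369.12 × 100 = 125.0132
Paasche component (current-period weights):
ΣP(Period 1)Q(Period 1) = 3.86×97 + 1091.95×10 + 5.12×187 + 1.93×474 = 374.42 + 10919.5 + 957.44 + 914.82 = 13166.18
ΣP(Period 1)Q(Period 0) = 3.86×86 + 1091.95×8 + 5.12×146 + 1.93×366 = 331.96 + 8735.6 + 747.52 + 706.38 = 10521.46
P = 13166.18 / 10521.46 × 100 = 125.1364
Fisher = √(L × P) = √(125.0132 × 125.1364) = 125.0748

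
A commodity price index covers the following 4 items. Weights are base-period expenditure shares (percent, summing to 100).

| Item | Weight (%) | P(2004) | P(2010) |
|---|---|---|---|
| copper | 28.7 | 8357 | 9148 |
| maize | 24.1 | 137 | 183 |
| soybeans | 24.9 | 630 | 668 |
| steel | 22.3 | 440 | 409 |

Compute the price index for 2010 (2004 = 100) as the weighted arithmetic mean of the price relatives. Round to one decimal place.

110.7

copper: 28.7 × (9148/8357) = 28.7 × 1.094651 = 31.4165
maize: 24.1 × (183/137) = 24.1 × 1.335766 = 32.1920
soybeans: 24.9 × (668/630) = 24.9 × 1.060317 = 26.4019
steel: 22.3 × (409/440) = 22.3 × 0.929545 = 20.7289
Index = Σ wᵢ·(p₁ᵢ/p₀ᵢ) = 31.4165 + 32.1920 + 26.4019 + 20.7289 = 110.7392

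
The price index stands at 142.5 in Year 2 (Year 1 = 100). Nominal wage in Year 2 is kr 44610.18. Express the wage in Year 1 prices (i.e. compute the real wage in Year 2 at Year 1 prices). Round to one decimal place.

Real = Nominal ÷ (Index/100) = 44610.18 ÷ (142.5/100)
     = 44610.18 ÷ 1.425 = 31305.3895

31305.4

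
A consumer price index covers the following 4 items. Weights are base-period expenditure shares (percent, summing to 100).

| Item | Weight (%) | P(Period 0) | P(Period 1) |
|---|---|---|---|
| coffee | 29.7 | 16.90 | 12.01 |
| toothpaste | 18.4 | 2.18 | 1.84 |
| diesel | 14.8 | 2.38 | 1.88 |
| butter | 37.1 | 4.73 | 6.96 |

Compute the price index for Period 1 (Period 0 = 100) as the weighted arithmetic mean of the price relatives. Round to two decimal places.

coffee: 29.7 × (12.01/16.90) = 29.7 × 0.710651 = 21.1063
toothpaste: 18.4 × (1.84/2.18) = 18.4 × 0.844037 = 15.5303
diesel: 14.8 × (1.88/2.38) = 14.8 × 0.789916 = 11.6908
butter: 37.1 × (6.96/4.73) = 37.1 × 1.471459 = 54.5911
Index = Σ wᵢ·(p₁ᵢ/p₀ᵢ) = 21.1063 + 15.5303 + 11.6908 + 54.5911 = 102.9185

102.92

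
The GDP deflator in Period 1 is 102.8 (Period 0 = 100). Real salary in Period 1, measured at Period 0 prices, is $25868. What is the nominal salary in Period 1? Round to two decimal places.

26592.30

Nominal = Real × (Index/100) = 25868 × (102.8/100)
        = 25868 × 1.028 = 26592.3040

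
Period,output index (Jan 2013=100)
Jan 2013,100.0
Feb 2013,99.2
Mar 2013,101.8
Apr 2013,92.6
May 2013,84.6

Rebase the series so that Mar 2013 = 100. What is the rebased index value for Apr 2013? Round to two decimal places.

Rebased(Apr 2013) = 92.6 / 101.8 × 100 = 90.9627

90.96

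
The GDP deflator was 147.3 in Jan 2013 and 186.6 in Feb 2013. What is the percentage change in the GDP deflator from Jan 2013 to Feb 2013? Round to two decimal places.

26.68%

Change = (186.6 − 147.3) / 147.3 × 100
       = 39.3 / 147.3 × 100 = 26.6802%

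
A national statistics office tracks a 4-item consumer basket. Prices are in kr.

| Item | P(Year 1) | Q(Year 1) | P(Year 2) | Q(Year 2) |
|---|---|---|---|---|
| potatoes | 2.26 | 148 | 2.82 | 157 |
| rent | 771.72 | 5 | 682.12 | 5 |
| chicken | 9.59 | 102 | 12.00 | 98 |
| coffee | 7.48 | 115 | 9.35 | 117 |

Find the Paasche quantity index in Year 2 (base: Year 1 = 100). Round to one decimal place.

99.9

Paasche quantity index uses current-period prices as weights.
ΣP(Year 2)·Q(Year 2) = 2.82×157 + 682.12×5 + 12.00×98 + 9.35×117 = 442.74 + 3410.6 + 1176 + 1093.95 = 6123.29
ΣP(Year 2)·Q(Year 1) = 2.82×148 + 682.12×5 + 12.00×102 + 9.35×115 = 417.36 + 3410.6 + 1224 + 1075.25 = 6127.21
Index = 6123.29 / 6127.21 × 100 = 99.9360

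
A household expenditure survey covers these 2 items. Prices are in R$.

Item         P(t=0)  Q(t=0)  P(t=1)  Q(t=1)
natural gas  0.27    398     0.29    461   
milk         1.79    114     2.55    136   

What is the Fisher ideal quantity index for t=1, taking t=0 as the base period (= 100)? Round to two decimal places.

118.21

Laspeyres component (base-period weights):
ΣP(t=0)Q(t=1) = 0.27×461 + 1.79×136 = 124.47 + 243.44 = 367.91
ΣP(t=0)Q(t=0) = 0.27×398 + 1.79×114 = 107.46 + 204.06 = 311.52
L = 367.91 / 311.52 × 100 = 118.1016
Paasche component (current-period weights):
ΣP(t=1)Q(t=1) = 0.29×461 + 2.55×136 = 133.69 + 346.8 = 480.49
ΣP(t=1)Q(t=0) = 0.29×398 + 2.55×114 = 115.42 + 290.7 = 406.12
P = 480.49 / 406.12 × 100 = 118.3123
Fisher = √(L × P) = √(118.1016 × 118.3123) = 118.2069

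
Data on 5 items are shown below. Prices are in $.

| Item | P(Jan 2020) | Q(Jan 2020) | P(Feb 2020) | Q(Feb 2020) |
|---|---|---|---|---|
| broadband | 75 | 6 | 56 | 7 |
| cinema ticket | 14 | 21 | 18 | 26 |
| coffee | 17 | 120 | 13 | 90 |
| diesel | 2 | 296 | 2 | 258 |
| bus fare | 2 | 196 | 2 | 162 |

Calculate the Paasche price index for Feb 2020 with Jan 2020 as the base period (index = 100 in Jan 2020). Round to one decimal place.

Paasche price index uses current-period quantities as weights.
ΣP(Feb 2020)·Q(Feb 2020) = 56×7 + 18×26 + 13×90 + 2×258 + 2×162 = 392 + 468 + 1170 + 516 + 324 = 2870
ΣP(Jan 2020)·Q(Feb 2020) = 75×7 + 14×26 + 17×90 + 2×258 + 2×162 = 525 + 364 + 1530 + 516 + 324 = 3259
Index = 2870 / 3259 × 100 = 88.0638

88.1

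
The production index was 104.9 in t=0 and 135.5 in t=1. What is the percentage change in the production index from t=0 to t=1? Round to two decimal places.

Change = (135.5 − 104.9) / 104.9 × 100
       = 30.6 / 104.9 × 100 = 29.1706%

29.17%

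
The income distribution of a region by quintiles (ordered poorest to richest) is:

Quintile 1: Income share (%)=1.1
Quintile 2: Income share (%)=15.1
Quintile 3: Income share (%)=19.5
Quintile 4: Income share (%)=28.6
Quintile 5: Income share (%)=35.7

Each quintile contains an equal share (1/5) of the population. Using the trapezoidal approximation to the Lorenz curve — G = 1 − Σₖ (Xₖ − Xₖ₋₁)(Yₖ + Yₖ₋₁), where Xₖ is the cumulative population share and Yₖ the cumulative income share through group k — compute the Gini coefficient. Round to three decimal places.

0.331

Cumulative income shares Yₖ: 0.0110, 0.1620, 0.3570, 0.6430, 1.0000
Σ (Xₖ−Xₖ₋₁)(Yₖ+Yₖ₋₁) = (1/5)(0.0110+0.0000) + (1/5)(0.1620+0.0110) + (1/5)(0.3570+0.1620) + (1/5)(0.6430+0.3570) + (1/5)(1.0000+0.6430)
  = 0.0022 + 0.0346 + 0.1038 + 0.2000 + 0.3286 = 0.6692
G = 1 − 0.6692 = 0.3308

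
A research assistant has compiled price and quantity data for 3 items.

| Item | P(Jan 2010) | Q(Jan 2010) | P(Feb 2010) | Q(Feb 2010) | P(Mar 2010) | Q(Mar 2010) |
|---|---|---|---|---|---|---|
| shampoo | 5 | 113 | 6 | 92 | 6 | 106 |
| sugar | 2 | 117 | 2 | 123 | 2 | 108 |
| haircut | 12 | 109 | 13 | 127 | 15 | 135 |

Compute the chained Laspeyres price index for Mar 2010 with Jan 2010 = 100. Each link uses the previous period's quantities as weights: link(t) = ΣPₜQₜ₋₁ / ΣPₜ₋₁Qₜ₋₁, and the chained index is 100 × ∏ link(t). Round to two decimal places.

122.00

Link Jan 2010→Feb 2010:
ΣP(Feb 2010)Q(Jan 2010) = 6×113 + 2×117 + 13×109 = 678 + 234 + 1417 = 2329
ΣP(Jan 2010)Q(Jan 2010) = 5×113 + 2×117 + 12×109 = 565 + 234 + 1308 = 2107
link = 2329/2107 = 1.105363
Link Feb 2010→Mar 2010:
ΣP(Mar 2010)Q(Feb 2010) = 6×92 + 2×123 + 15×127 = 552 + 246 + 1905 = 2703
ΣP(Feb 2010)Q(Feb 2010) = 6×92 + 2×123 + 13×127 = 552 + 246 + 1651 = 2449
link = 2703/2449 = 1.103716
Chained index = 100 × 1.105363 × 1.103716 = 122.0007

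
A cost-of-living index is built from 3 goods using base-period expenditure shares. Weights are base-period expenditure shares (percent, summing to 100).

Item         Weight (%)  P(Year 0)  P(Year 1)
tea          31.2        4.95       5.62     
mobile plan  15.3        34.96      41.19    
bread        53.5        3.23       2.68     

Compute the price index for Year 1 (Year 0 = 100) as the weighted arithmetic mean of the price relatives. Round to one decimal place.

97.8

tea: 31.2 × (5.62/4.95) = 31.2 × 1.135354 = 35.4230
mobile plan: 15.3 × (41.19/34.96) = 15.3 × 1.178204 = 18.0265
bread: 53.5 × (2.68/3.23) = 53.5 × 0.829721 = 44.3901
Index = Σ wᵢ·(p₁ᵢ/p₀ᵢ) = 35.4230 + 18.0265 + 44.3901 = 97.8396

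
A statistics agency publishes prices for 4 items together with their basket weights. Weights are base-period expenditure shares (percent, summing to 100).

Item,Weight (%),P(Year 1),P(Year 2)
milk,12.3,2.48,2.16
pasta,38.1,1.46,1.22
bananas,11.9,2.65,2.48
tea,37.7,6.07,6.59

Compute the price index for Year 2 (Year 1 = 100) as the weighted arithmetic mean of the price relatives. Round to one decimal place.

94.6

milk: 12.3 × (2.16/2.48) = 12.3 × 0.870968 = 10.7129
pasta: 38.1 × (1.22/1.46) = 38.1 × 0.835616 = 31.8370
bananas: 11.9 × (2.48/2.65) = 11.9 × 0.935849 = 11.1366
tea: 37.7 × (6.59/6.07) = 37.7 × 1.085667 = 40.9297
Index = Σ wᵢ·(p₁ᵢ/p₀ᵢ) = 10.7129 + 31.8370 + 11.1366 + 40.9297 = 94.6161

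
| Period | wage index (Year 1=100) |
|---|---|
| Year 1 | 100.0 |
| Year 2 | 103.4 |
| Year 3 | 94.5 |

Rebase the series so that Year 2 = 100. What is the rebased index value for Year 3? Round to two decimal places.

91.39

Rebased(Year 3) = 94.5 / 103.4 × 100 = 91.3926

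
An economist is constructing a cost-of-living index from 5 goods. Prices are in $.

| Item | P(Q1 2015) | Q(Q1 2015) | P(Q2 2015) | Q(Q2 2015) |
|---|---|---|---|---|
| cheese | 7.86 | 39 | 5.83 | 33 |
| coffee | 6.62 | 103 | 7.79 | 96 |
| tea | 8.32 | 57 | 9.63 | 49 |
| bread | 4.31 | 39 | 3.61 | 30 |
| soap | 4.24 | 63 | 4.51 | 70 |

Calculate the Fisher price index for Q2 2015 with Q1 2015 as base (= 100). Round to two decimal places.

105.89

Laspeyres component (base-period weights):
ΣP(Q2 2015)Q(Q1 2015) = 5.83×39 + 7.79×103 + 9.63×57 + 3.61×39 + 4.51×63 = 227.37 + 802.37 + 548.91 + 140.79 + 284.13 = 2003.57
ΣP(Q1 2015)Q(Q1 2015) = 7.86×39 + 6.62×103 + 8.32×57 + 4.31×39 + 4.24×63 = 306.54 + 681.86 + 474.24 + 168.09 + 267.12 = 1897.85
L = 2003.57 / 1897.85 × 100 = 105.5705
Paasche component (current-period weights):
ΣP(Q2 2015)Q(Q2 2015) = 5.83×33 + 7.79×96 + 9.63×49 + 3.61×30 + 4.51×70 = 192.39 + 747.84 + 471.87 + 108.3 + 315.7 = 1836.1
ΣP(Q1 2015)Q(Q2 2015) = 7.86×33 + 6.62×96 + 8.32×49 + 4.31×30 + 4.24×70 = 259.38 + 635.52 + 407.68 + 129.3 + 296.8 = 1728.68
P = 1836.1 / 1728.68 × 100 = 106.2140
Fisher = √(L × P) = √(105.5705 × 106.2140) = 105.8918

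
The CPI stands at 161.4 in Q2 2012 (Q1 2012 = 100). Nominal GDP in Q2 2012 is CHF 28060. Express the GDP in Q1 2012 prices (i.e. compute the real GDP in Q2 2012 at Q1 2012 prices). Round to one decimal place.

17385.4

Real = Nominal ÷ (Index/100) = 28060 ÷ (161.4/100)
     = 28060 ÷ 1.614 = 17385.3779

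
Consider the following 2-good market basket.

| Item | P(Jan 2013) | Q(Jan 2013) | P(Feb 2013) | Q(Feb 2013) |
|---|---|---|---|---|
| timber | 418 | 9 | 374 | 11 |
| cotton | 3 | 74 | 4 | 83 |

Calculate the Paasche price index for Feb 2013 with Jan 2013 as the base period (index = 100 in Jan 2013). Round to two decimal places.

Paasche price index uses current-period quantities as weights.
ΣP(Feb 2013)·Q(Feb 2013) = 374×11 + 4×83 = 4114 + 332 = 4446
ΣP(Jan 2013)·Q(Feb 2013) = 418×11 + 3×83 = 4598 + 249 = 4847
Index = 4446 / 4847 × 100 = 91.7268

91.73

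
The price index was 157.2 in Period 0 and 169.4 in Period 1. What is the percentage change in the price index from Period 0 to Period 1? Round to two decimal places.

Change = (169.4 − 157.2) / 157.2 × 100
       = 12.2 / 157.2 × 100 = 7.7608%

7.76%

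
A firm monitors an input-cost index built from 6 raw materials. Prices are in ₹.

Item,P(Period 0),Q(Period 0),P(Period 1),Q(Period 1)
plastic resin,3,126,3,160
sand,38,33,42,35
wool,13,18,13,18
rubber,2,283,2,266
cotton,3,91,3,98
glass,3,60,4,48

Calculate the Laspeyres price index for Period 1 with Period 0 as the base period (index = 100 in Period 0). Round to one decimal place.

106.7

Laspeyres price index uses base-period quantities as weights.
ΣP(Period 1)·Q(Period 0) = 3×126 + 42×33 + 13×18 + 2×283 + 3×91 + 4×60 = 378 + 1386 + 234 + 566 + 273 + 240 = 3077
ΣP(Period 0)·Q(Period 0) = 3×126 + 38×33 + 13×18 + 2×283 + 3×91 + 3×60 = 378 + 1254 + 234 + 566 + 273 + 180 = 2885
Index = 3077 / 2885 × 100 = 106.6551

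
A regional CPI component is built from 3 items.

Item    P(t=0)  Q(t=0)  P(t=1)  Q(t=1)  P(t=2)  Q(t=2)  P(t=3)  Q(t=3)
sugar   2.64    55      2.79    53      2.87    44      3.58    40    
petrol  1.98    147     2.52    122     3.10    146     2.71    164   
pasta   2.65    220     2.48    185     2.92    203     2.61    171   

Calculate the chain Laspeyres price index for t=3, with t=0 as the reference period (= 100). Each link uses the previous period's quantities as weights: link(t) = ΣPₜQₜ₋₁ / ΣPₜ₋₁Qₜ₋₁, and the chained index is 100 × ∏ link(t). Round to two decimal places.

Link t=0→t=1:
ΣP(t=1)Q(t=0) = 2.79×55 + 2.52×147 + 2.48×220 = 153.45 + 370.44 + 545.6 = 1069.49
ΣP(t=0)Q(t=0) = 2.64×55 + 1.98×147 + 2.65×220 = 145.2 + 291.06 + 583 = 1019.26
link = 1069.49/1019.26 = 1.049281
Link t=1→t=2:
ΣP(t=2)Q(t=1) = 2.87×53 + 3.10×122 + 2.92×185 = 152.11 + 378.2 + 540.2 = 1070.51
ΣP(t=1)Q(t=1) = 2.79×53 + 2.52×122 + 2.48×185 = 147.87 + 307.44 + 458.8 = 914.11
link = 1070.51/914.11 = 1.171095
Link t=2→t=3:
ΣP(t=3)Q(t=2) = 3.58×44 + 2.71×146 + 2.61×203 = 157.52 + 395.66 + 529.83 = 1083.01
ΣP(t=2)Q(t=2) = 2.87×44 + 3.10×146 + 2.92×203 = 126.28 + 452.6 + 592.76 = 1171.64
link = 1083.01/1171.64 = 0.924354
Chained index = 100 × 1.049281 × 1.171095 × 0.924354 = 113.5853

113.59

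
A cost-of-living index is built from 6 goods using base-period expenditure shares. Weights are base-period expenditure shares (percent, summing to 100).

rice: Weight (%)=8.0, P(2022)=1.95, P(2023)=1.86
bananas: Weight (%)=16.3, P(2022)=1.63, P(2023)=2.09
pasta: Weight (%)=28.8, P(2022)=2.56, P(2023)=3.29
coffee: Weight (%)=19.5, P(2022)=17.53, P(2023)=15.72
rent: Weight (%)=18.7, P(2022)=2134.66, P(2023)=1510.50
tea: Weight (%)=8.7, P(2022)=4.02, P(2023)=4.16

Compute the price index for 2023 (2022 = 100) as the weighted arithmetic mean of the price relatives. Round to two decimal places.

105.27

rice: 8.0 × (1.86/1.95) = 8.0 × 0.953846 = 7.6308
bananas: 16.3 × (2.09/1.63) = 16.3 × 1.282209 = 20.9000
pasta: 28.8 × (3.29/2.56) = 28.8 × 1.285156 = 37.0125
coffee: 19.5 × (15.72/17.53) = 19.5 × 0.896748 = 17.4866
rent: 18.7 × (1510.50/2134.66) = 18.7 × 0.707607 = 13.2322
tea: 8.7 × (4.16/4.02) = 8.7 × 1.034826 = 9.0030
Index = Σ wᵢ·(p₁ᵢ/p₀ᵢ) = 7.6308 + 20.9000 + 37.0125 + 17.4866 + 13.2322 + 9.0030 = 105.2651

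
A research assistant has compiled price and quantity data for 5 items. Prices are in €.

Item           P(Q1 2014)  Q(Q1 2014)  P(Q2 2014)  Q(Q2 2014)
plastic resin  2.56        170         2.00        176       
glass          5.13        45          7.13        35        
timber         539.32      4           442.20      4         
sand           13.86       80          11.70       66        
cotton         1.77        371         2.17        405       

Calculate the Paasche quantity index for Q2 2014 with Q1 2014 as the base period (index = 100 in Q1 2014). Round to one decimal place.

96.4

Paasche quantity index uses current-period prices as weights.
ΣP(Q2 2014)·Q(Q2 2014) = 2.00×176 + 7.13×35 + 442.20×4 + 11.70×66 + 2.17×405 = 352 + 249.55 + 1768.8 + 772.2 + 878.85 = 4021.4
ΣP(Q2 2014)·Q(Q1 2014) = 2.00×170 + 7.13×45 + 442.20×4 + 11.70×80 + 2.17×371 = 340 + 320.85 + 1768.8 + 936 + 805.07 = 4170.72
Index = 4021.4 / 4170.72 × 100 = 96.4198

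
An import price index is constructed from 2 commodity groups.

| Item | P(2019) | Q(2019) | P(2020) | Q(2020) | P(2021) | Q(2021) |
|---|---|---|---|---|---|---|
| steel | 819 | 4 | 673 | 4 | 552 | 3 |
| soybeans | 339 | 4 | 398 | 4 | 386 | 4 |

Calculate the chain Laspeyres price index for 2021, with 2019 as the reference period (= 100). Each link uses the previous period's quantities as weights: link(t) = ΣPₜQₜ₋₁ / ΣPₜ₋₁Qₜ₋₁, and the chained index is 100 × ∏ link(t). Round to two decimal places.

Link 2019→2020:
ΣP(2020)Q(2019) = 673×4 + 398×4 = 2692 + 1592 = 4284
ΣP(2019)Q(2019) = 819×4 + 339×4 = 3276 + 1356 = 4632
link = 4284/4632 = 0.924870
Link 2020→2021:
ΣP(2021)Q(2020) = 552×4 + 386×4 = 2208 + 1544 = 3752
ΣP(2020)Q(2020) = 673×4 + 398×4 = 2692 + 1592 = 4284
link = 3752/4284 = 0.875817
Chained index = 100 × 0.924870 × 0.875817 = 81.0017

81.00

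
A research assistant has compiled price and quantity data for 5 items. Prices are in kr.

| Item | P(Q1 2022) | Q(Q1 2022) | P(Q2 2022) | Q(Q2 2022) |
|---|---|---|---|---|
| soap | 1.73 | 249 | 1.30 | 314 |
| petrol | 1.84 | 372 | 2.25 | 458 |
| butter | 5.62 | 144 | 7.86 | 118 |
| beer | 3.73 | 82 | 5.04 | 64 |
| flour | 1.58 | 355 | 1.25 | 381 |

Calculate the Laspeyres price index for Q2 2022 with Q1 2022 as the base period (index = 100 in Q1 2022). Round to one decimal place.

112.8

Laspeyres price index uses base-period quantities as weights.
ΣP(Q2 2022)·Q(Q1 2022) = 1.30×249 + 2.25×372 + 7.86×144 + 5.04×82 + 1.25×355 = 323.7 + 837 + 1131.84 + 413.28 + 443.75 = 3149.57
ΣP(Q1 2022)·Q(Q1 2022) = 1.73×249 + 1.84×372 + 5.62×144 + 3.73×82 + 1.58×355 = 430.77 + 684.48 + 809.28 + 305.86 + 560.9 = 2791.29
Index = 3149.57 / 2791.29 × 100 = 112.8356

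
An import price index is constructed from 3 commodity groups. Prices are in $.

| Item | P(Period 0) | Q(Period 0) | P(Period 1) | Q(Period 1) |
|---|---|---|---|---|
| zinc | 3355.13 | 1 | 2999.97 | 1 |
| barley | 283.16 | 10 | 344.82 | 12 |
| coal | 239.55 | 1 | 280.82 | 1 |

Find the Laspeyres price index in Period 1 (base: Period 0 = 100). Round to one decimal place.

Laspeyres price index uses base-period quantities as weights.
ΣP(Period 1)·Q(Period 0) = 2999.97×1 + 344.82×10 + 280.82×1 = 2999.97 + 3448.2 + 280.82 = 6728.99
ΣP(Period 0)·Q(Period 0) = 3355.13×1 + 283.16×10 + 239.55×1 = 3355.13 + 2831.6 + 239.55 = 6426.28
Index = 6728.99 / 6426.28 × 100 = 104.7105

104.7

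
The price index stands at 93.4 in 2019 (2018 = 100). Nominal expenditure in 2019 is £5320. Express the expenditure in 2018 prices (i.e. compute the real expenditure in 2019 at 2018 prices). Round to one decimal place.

5695.9

Real = Nominal ÷ (Index/100) = 5320 ÷ (93.4/100)
     = 5320 ÷ 0.934 = 5695.9315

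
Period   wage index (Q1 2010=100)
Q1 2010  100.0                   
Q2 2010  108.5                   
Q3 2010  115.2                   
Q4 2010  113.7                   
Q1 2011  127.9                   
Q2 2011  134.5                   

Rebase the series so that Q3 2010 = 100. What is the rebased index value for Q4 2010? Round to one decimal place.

98.7

Rebased(Q4 2010) = 113.7 / 115.2 × 100 = 98.6979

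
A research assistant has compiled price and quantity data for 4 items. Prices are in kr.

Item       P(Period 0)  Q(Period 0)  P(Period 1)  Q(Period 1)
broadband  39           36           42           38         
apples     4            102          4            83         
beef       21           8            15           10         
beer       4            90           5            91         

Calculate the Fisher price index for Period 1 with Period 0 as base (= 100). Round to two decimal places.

106.24

Laspeyres component (base-period weights):
ΣP(Period 1)Q(Period 0) = 42×36 + 4×102 + 15×8 + 5×90 = 1512 + 408 + 120 + 450 = 2490
ΣP(Period 0)Q(Period 0) = 39×36 + 4×102 + 21×8 + 4×90 = 1404 + 408 + 168 + 360 = 2340
L = 2490 / 2340 × 100 = 106.4103
Paasche component (current-period weights):
ΣP(Period 1)Q(Period 1) = 42×38 + 4×83 + 15×10 + 5×91 = 1596 + 332 + 150 + 455 = 2533
ΣP(Period 0)Q(Period 1) = 39×38 + 4×83 + 21×10 + 4×91 = 1482 + 332 + 210 + 364 = 2388
P = 2533 / 2388 × 100 = 106.0720
Fisher = √(L × P) = √(106.4103 × 106.0720) = 106.2410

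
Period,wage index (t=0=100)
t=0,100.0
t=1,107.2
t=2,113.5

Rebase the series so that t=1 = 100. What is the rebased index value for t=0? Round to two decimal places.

93.28

Rebased(t=0) = 100.0 / 107.2 × 100 = 93.2836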